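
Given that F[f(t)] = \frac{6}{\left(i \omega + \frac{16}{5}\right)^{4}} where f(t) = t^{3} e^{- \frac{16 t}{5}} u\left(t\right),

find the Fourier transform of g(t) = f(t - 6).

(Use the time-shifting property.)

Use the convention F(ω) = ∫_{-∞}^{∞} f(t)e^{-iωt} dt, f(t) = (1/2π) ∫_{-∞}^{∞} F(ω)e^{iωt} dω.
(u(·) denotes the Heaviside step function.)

F[g](ω) = \frac{3750 e^{- 6 i \omega}}{\left(5 i \omega + 16\right)^{4}}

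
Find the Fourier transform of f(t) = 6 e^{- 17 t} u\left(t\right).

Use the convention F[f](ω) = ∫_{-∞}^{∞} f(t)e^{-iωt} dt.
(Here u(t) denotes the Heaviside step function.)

F(ω) = \frac{6}{i \omega + 17}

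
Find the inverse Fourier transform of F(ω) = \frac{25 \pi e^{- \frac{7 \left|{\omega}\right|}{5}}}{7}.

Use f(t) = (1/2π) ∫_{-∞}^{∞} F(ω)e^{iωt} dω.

f(t) = \frac{5}{t^{2} + \frac{49}{25}}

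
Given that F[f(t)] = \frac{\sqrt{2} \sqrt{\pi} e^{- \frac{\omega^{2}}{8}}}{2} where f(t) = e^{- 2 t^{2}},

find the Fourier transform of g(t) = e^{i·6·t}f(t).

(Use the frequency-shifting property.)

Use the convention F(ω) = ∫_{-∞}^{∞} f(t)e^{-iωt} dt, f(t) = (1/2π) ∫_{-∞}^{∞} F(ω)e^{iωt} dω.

F[g](ω) = \frac{\sqrt{2} \sqrt{\pi} e^{- \frac{\left(\omega - 6\right)^{2}}{8}}}{2}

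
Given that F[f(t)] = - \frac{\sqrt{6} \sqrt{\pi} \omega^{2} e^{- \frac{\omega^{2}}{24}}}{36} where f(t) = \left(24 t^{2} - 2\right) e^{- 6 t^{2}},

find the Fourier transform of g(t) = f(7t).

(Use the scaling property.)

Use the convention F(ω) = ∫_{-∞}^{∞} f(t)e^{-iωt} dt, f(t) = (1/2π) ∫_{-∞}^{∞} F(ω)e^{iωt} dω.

F[g](ω) = - \frac{\sqrt{6} \sqrt{\pi} \omega^{2} e^{- \frac{\omega^{2}}{1176}}}{12348}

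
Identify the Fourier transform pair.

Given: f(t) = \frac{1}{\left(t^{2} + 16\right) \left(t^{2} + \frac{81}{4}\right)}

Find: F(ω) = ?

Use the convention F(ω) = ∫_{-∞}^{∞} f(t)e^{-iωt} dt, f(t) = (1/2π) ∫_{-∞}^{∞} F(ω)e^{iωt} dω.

F(ω) = \frac{\pi e^{- 4 \left|{\omega}\right|}}{17} - \frac{8 \pi e^{- \frac{9 \left|{\omega}\right|}{2}}}{153}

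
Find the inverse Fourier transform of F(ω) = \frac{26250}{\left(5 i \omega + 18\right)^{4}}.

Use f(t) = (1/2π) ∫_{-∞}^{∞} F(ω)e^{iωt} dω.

f(t) = 7 t^{3} e^{- \frac{18 t}{5}} u\left(t\right)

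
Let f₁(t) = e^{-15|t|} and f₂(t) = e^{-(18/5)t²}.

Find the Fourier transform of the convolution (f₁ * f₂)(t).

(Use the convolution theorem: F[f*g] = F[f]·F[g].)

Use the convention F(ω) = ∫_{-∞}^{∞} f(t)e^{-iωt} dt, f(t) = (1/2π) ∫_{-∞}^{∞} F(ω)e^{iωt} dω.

F[f₁*f₂](ω) = \frac{5 \sqrt{10} \sqrt{\pi} e^{- \frac{5 \omega^{2}}{72}}}{\omega^{2} + 225}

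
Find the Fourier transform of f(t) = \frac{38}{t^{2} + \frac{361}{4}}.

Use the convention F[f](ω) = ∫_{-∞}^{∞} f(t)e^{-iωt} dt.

F(ω) = 4 \pi e^{- \frac{19 \left|{\omega}\right|}{2}}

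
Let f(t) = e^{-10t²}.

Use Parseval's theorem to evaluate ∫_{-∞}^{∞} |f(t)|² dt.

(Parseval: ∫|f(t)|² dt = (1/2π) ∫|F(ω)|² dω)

∫|f(t)|² dt = \frac{\sqrt{5} \sqrt{\pi}}{10}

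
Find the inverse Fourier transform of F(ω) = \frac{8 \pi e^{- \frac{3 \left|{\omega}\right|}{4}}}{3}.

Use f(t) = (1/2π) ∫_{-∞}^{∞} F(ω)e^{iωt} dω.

f(t) = \frac{2}{t^{2} + \frac{9}{16}}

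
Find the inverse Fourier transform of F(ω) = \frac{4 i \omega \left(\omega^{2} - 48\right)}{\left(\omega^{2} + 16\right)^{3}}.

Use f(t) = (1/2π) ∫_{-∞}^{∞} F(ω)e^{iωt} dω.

f(t) = t e^{- 4 \left|{t}\right|} \left|{t}\right|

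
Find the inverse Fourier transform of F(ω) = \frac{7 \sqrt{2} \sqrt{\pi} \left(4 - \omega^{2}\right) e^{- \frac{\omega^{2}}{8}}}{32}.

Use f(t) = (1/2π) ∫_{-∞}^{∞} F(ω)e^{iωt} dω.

f(t) = 7 t^{2} e^{- 2 t^{2}}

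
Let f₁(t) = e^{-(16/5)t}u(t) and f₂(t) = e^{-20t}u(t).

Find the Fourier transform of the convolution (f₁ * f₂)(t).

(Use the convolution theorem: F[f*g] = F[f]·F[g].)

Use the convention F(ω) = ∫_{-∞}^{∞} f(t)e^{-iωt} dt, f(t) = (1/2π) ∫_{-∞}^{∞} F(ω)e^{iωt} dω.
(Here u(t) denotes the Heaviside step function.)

F[f₁*f₂](ω) = \frac{5}{\left(i \omega + 20\right) \left(5 i \omega + 16\right)}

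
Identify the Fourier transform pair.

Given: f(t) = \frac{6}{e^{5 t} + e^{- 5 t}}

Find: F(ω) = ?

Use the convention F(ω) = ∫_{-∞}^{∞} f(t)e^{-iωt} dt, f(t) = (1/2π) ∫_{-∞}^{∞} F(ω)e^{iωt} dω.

F(ω) = \frac{3 \pi}{5 \cosh{\left(\frac{\pi \omega}{10} \right)}}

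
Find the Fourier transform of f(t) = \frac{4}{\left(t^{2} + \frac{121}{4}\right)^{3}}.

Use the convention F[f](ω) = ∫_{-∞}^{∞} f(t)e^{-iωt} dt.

F(ω) = \frac{4 \pi \left(121 \omega^{2} + 66 \left|{\omega}\right| + 12\right) e^{- \frac{11 \left|{\omega}\right|}{2}}}{161051}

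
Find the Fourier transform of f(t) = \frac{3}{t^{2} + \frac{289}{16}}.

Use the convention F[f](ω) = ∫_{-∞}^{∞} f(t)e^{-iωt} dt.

F(ω) = \frac{12 \pi e^{- \frac{17 \left|{\omega}\right|}{4}}}{17}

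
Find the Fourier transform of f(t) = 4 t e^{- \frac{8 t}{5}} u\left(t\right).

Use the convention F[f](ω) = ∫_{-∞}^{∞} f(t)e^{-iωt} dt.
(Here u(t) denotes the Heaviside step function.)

F(ω) = \frac{100}{\left(5 i \omega + 8\right)^{2}}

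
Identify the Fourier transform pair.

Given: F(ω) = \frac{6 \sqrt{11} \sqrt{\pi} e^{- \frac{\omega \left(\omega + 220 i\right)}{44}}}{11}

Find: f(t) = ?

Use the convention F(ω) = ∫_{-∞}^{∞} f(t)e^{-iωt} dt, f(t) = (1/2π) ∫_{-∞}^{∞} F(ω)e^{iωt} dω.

f(t) = 6 e^{- 11 \left(t - 5\right)^{2}}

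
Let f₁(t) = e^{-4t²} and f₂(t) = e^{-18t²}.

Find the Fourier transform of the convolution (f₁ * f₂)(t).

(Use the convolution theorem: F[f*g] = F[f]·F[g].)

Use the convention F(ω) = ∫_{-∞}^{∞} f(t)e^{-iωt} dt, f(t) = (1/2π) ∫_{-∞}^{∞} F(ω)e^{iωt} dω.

F[f₁*f₂](ω) = \frac{\sqrt{2} \pi e^{- \frac{11 \omega^{2}}{144}}}{12}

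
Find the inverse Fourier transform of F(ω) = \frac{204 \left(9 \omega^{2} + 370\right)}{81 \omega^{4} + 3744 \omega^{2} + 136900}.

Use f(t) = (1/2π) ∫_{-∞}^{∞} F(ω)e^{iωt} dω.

f(t) = 2 e^{- \frac{17 \left|{t}\right|}{3}} \cos{\left(3 \left|{t}\right| \right)}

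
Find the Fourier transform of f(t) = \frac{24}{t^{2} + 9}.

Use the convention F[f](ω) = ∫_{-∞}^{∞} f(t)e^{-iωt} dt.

F(ω) = 8 \pi e^{- 3 \left|{\omega}\right|}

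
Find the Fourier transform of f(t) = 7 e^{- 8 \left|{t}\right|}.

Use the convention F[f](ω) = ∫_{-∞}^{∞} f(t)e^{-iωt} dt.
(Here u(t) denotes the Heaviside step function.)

F(ω) = \frac{112}{\omega^{2} + 64}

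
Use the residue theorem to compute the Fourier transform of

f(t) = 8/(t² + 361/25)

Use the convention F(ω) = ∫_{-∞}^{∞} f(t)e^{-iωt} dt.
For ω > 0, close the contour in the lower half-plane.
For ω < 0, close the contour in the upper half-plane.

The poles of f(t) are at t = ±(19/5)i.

Let g(z) = f(z)e^{-iωz}; for large |z| the factor e^{-iωz} decays in the lower half-plane when ω > 0 and in the upper half-plane when ω < 0.

Case ω > 0 (lower half-plane, clockwise contour ⇒ F(ω) = -2πi·ΣRes):
  Res_{z = - \frac{19 i}{5}} g(z) = \frac{20 i e^{- \frac{19 \omega}{5}}}{19}
  F(ω) = -2πi·ΣRes = \frac{40 \pi e^{- \frac{19 \omega}{5}}}{19}

Case ω < 0 (upper half-plane, counterclockwise contour ⇒ F(ω) = +2πi·ΣRes):
  Res_{z = \frac{19 i}{5}} g(z) = - \frac{20 i e^{\frac{19 \omega}{5}}}{19}
  F(ω) = 2πi·ΣRes = \frac{40 \pi e^{\frac{19 \omega}{5}}}{19}

Both cases combine into a single formula in |ω|:

F(ω) = \frac{40 \pi e^{- \frac{19 \left|{\omega}\right|}{5}}}{19}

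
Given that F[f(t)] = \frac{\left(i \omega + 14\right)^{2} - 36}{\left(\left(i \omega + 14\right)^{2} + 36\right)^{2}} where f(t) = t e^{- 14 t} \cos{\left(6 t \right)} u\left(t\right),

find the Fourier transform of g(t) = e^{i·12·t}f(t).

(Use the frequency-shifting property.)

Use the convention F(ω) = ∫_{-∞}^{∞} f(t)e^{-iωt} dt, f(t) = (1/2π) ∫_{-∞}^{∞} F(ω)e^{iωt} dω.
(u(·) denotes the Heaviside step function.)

F[g](ω) = \frac{\left(i \left(\omega - 12\right) + 14\right)^{2} - 36}{\left(\left(i \left(\omega - 12\right) + 14\right)^{2} + 36\right)^{2}}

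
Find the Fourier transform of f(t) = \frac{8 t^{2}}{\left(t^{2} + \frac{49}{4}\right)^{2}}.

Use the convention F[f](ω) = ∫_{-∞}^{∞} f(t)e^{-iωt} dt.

F(ω) = \frac{4 \pi \left(2 - 7 \left|{\omega}\right|\right) e^{- \frac{7 \left|{\omega}\right|}{2}}}{7}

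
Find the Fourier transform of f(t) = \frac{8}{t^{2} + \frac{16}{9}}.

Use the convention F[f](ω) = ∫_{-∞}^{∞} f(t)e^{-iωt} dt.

F(ω) = 6 \pi e^{- \frac{4 \left|{\omega}\right|}{3}}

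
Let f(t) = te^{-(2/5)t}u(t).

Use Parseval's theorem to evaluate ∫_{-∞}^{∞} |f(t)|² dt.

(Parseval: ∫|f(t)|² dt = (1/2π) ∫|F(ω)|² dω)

∫|f(t)|² dt = \frac{125}{32}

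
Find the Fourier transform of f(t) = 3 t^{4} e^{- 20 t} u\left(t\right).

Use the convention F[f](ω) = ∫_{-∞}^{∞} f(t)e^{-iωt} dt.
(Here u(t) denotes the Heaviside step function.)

F(ω) = \frac{72}{\left(i \omega + 20\right)^{5}}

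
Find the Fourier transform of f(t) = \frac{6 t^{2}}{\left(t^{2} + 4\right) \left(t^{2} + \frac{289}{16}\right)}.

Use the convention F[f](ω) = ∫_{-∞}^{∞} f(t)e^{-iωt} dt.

F(ω) = - \frac{64 \pi e^{- 2 \left|{\omega}\right|}}{75} + \frac{136 \pi e^{- \frac{17 \left|{\omega}\right|}{4}}}{75}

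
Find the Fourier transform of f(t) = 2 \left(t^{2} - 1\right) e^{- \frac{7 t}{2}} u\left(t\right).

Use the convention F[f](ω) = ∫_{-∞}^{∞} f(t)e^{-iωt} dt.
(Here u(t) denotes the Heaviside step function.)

F(ω) = \frac{4 \left(16 i \omega - \left(2 i \omega + 7\right)^{3} + 56\right)}{\left(2 i \omega + 7\right)^{4}}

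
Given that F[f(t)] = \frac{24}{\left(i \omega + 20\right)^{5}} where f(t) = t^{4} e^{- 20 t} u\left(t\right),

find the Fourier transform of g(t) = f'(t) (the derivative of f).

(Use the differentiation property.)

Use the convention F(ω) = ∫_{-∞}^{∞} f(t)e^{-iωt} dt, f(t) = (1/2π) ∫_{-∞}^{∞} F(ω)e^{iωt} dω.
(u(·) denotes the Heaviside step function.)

F[g](ω) = \frac{24 i \omega}{\left(i \omega + 20\right)^{5}}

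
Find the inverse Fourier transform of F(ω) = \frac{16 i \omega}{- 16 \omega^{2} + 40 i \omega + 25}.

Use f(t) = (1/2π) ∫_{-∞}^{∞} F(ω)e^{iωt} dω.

f(t) = \left(1 - \frac{5 t}{4}\right) e^{- \frac{5 t}{4}} u\left(t\right)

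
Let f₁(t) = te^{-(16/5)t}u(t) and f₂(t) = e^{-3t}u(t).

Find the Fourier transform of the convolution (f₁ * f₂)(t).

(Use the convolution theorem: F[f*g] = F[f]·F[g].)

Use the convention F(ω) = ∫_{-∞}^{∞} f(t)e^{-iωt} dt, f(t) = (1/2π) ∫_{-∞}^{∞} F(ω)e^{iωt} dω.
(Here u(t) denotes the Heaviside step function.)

F[f₁*f₂](ω) = \frac{25}{\left(i \omega + 3\right) \left(5 i \omega + 16\right)^{2}}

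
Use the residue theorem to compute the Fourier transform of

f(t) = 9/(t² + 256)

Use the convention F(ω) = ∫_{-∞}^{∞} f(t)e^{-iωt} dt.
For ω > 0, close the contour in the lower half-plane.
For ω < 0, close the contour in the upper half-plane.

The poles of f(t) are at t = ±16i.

Let g(z) = f(z)e^{-iωz}; for large |z| the factor e^{-iωz} decays in the lower half-plane when ω > 0 and in the upper half-plane when ω < 0.

Case ω > 0 (lower half-plane, clockwise contour ⇒ F(ω) = -2πi·ΣRes):
  Res_{z = - 16 i} g(z) = \frac{9 i e^{- 16 \omega}}{32}
  F(ω) = -2πi·ΣRes = \frac{9 \pi e^{- 16 \omega}}{16}

Case ω < 0 (upper half-plane, counterclockwise contour ⇒ F(ω) = +2πi·ΣRes):
  Res_{z = 16 i} g(z) = - \frac{9 i e^{16 \omega}}{32}
  F(ω) = 2πi·ΣRes = \frac{9 \pi e^{16 \omega}}{16}

Both cases combine into a single formula in |ω|:

F(ω) = \frac{9 \pi e^{- 16 \left|{\omega}\right|}}{16}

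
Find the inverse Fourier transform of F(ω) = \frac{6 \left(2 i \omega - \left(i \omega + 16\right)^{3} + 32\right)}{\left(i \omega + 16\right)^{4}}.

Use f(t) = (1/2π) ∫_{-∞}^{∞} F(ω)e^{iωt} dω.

f(t) = 6 \left(t^{2} - 1\right) e^{- 16 t} u\left(t\right)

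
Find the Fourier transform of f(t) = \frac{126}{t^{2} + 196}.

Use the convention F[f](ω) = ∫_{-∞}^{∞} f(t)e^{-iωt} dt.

F(ω) = 9 \pi e^{- 14 \left|{\omega}\right|}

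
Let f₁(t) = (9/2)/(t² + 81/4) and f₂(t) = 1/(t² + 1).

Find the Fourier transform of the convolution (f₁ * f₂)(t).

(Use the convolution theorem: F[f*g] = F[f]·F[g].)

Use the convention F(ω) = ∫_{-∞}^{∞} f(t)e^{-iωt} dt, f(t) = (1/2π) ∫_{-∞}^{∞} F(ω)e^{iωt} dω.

F[f₁*f₂](ω) = \pi^{2} e^{- \frac{11 \left|{\omega}\right|}{2}}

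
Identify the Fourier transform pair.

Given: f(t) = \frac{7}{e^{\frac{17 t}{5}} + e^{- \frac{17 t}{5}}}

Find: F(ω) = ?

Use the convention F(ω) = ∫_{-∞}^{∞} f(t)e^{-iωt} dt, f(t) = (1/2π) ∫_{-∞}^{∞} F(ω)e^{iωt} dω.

F(ω) = \frac{35 \pi}{34 \cosh{\left(\frac{5 \pi \omega}{34} \right)}}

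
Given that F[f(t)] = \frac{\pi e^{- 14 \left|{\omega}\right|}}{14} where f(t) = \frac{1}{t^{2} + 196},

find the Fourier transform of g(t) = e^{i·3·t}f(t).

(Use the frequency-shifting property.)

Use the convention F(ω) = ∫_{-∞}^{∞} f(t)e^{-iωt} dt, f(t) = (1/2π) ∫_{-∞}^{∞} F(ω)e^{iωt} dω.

F[g](ω) = \frac{\pi e^{- 14 \left|{\omega - 3}\right|}}{14}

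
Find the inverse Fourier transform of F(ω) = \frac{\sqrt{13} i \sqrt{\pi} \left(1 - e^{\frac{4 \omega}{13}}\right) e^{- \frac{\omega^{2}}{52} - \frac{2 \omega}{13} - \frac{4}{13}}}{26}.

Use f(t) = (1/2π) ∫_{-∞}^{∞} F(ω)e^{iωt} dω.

f(t) = e^{- 13 t^{2}} \sin{\left(4 t \right)}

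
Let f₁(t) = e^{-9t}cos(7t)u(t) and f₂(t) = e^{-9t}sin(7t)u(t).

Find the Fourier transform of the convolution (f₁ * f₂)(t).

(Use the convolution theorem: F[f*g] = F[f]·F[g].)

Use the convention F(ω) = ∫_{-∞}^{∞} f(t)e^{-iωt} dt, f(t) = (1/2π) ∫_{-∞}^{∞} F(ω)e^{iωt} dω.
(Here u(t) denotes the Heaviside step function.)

F[f₁*f₂](ω) = \frac{7 \left(i \omega + 9\right)}{\left(\left(i \omega + 9\right)^{2} + 49\right)^{2}}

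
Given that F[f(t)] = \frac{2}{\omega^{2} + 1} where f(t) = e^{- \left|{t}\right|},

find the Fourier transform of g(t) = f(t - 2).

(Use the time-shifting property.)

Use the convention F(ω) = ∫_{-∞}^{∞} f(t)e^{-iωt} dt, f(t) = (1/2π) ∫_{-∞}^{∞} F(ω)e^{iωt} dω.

F[g](ω) = \frac{2 e^{- 2 i \omega}}{\omega^{2} + 1}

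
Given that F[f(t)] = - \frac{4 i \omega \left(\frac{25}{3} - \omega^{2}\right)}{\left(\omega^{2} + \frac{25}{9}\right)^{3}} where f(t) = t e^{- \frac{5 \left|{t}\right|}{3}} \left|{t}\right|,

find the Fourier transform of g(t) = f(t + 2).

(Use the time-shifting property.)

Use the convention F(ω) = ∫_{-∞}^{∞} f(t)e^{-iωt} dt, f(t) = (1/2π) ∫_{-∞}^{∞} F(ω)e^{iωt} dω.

F[g](ω) = \frac{972 i \omega \left(3 \omega^{2} - 25\right) e^{2 i \omega}}{\left(9 \omega^{2} + 25\right)^{3}}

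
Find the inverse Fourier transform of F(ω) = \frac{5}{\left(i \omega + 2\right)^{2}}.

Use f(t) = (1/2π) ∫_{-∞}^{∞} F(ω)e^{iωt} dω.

f(t) = 5 t e^{- 2 t} u\left(t\right)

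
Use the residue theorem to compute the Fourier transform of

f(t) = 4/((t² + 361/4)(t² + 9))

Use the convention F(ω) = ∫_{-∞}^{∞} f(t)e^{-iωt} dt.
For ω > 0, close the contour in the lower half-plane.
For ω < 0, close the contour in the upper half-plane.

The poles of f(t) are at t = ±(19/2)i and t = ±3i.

Let g(z) = f(z)e^{-iωz}; for large |z| the factor e^{-iωz} decays in the lower half-plane when ω > 0 and in the upper half-plane when ω < 0.

Case ω > 0 (lower half-plane, clockwise contour ⇒ F(ω) = -2πi·ΣRes):
  Res_{z = - \frac{19 i}{2}} g(z) = - \frac{16 i e^{- \frac{19 \omega}{2}}}{6175}
  Res_{z = - 3 i} g(z) = \frac{8 i e^{- 3 \omega}}{975}
  F(ω) = -2πi·ΣRes = \frac{16 \pi e^{- 3 \omega}}{975} - \frac{32 \pi e^{- \frac{19 \omega}{2}}}{6175}

Case ω < 0 (upper half-plane, counterclockwise contour ⇒ F(ω) = +2πi·ΣRes):
  Res_{z = \frac{19 i}{2}} g(z) = \frac{16 i e^{\frac{19 \omega}{2}}}{6175}
  Res_{z = 3 i} g(z) = - \frac{8 i e^{3 \omega}}{975}
  F(ω) = 2πi·ΣRes = \frac{16 \pi \left(- 6 e^{\frac{19 \omega}{2}} + 19 e^{3 \omega}\right)}{18525}

Both cases combine into a single formula in |ω|:

F(ω) = \frac{16 \pi e^{- 3 \left|{\omega}\right|}}{975} - \frac{32 \pi e^{- \frac{19 \left|{\omega}\right|}{2}}}{6175}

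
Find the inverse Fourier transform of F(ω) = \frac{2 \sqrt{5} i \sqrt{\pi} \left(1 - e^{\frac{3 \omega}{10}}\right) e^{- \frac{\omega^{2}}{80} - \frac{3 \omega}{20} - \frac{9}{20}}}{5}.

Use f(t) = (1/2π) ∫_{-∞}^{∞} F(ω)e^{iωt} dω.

f(t) = 8 e^{- 20 t^{2}} \sin{\left(6 t \right)}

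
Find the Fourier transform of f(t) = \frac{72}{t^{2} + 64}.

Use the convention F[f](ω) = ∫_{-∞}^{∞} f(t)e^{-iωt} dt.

F(ω) = 9 \pi e^{- 8 \left|{\omega}\right|}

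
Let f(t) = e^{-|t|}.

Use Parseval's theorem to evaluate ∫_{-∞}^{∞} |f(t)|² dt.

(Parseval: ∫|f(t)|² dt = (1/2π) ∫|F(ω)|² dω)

∫|f(t)|² dt = 1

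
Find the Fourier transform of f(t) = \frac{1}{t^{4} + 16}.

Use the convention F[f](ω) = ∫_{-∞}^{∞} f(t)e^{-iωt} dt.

F(ω) = \frac{\pi e^{- \sqrt{2} \left|{\omega}\right|} \sin{\left(\sqrt{2} \left|{\omega}\right| + \frac{\pi}{4} \right)}}{8}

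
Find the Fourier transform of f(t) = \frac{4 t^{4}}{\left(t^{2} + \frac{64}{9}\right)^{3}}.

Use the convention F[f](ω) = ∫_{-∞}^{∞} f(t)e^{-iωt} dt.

F(ω) = \frac{\pi \left(64 \omega^{2} - 120 \left|{\omega}\right| + 27\right) e^{- \frac{8 \left|{\omega}\right|}{3}}}{48}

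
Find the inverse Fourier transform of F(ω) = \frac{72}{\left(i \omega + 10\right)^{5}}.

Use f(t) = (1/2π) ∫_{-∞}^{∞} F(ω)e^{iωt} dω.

f(t) = 3 t^{4} e^{- 10 t} u\left(t\right)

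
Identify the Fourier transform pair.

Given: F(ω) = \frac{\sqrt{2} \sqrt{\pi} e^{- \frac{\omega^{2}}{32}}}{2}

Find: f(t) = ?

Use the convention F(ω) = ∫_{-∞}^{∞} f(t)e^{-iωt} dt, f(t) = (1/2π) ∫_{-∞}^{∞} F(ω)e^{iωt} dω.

f(t) = 2 e^{- 8 t^{2}}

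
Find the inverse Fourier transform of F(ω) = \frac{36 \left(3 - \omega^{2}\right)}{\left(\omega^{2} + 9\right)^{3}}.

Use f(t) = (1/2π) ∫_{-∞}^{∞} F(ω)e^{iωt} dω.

f(t) = t^{2} e^{- 3 \left|{t}\right|}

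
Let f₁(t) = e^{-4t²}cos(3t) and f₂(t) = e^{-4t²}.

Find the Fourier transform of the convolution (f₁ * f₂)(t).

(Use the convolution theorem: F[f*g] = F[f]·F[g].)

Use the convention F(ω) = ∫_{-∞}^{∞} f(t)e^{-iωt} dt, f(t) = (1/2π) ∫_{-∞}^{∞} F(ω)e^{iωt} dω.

F[f₁*f₂](ω) = \frac{\pi \left(e^{\frac{3 \omega}{4}} + 1\right) e^{- \frac{\omega^{2}}{8} - \frac{3 \omega}{8} - \frac{9}{16}}}{8}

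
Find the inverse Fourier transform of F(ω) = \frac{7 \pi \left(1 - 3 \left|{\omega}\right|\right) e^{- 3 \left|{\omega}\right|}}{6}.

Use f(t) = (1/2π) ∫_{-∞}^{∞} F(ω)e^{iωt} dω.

f(t) = \frac{7 t^{2}}{\left(t^{2} + 9\right)^{2}}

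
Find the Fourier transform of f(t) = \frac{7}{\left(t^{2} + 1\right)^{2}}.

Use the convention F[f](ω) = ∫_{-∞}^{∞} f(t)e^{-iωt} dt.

F(ω) = \frac{7 \pi \left(\left|{\omega}\right| + 1\right) e^{- \left|{\omega}\right|}}{2}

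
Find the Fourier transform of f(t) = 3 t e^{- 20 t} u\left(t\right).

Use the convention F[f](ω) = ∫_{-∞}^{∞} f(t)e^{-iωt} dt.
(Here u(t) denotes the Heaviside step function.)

F(ω) = \frac{3}{\left(i \omega + 20\right)^{2}}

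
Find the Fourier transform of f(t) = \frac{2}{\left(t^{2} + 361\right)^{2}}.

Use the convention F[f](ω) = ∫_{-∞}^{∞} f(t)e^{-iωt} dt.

F(ω) = \frac{\pi \left(19 \left|{\omega}\right| + 1\right) e^{- 19 \left|{\omega}\right|}}{6859}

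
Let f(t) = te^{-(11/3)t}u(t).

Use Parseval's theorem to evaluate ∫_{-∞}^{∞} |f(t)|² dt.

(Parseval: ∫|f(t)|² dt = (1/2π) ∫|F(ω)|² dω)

∫|f(t)|² dt = \frac{27}{5324}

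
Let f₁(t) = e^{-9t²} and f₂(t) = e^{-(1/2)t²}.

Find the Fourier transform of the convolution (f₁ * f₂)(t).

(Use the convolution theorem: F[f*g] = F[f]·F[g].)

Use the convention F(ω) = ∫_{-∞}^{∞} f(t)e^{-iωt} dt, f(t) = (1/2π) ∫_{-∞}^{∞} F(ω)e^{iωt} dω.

F[f₁*f₂](ω) = \frac{\sqrt{2} \pi e^{- \frac{19 \omega^{2}}{36}}}{3}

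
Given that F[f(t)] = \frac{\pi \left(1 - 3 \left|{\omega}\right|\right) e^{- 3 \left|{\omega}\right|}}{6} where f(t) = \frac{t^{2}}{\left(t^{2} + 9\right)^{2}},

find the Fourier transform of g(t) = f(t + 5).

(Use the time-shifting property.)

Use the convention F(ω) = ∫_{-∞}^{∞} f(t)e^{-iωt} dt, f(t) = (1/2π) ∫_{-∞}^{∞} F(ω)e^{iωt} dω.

F[g](ω) = - \frac{\pi \left(3 \left|{\omega}\right| - 1\right) e^{5 i \omega - 3 \left|{\omega}\right|}}{6}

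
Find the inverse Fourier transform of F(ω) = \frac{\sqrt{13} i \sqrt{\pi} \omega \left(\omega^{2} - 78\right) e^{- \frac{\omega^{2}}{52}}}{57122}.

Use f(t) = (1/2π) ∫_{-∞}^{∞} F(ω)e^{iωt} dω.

f(t) = 4 t^{3} e^{- 13 t^{2}}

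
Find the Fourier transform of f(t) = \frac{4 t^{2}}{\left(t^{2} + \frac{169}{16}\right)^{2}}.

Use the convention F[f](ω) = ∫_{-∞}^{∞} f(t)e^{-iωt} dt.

F(ω) = \frac{2 \pi \left(4 - 13 \left|{\omega}\right|\right) e^{- \frac{13 \left|{\omega}\right|}{4}}}{13}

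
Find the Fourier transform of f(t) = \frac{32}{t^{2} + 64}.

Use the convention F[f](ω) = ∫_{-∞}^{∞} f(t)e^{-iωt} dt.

F(ω) = 4 \pi e^{- 8 \left|{\omega}\right|}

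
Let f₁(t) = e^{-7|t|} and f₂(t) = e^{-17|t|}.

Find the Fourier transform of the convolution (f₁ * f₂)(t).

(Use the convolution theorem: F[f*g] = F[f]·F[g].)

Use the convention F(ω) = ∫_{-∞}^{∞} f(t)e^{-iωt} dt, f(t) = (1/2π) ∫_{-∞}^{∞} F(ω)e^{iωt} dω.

F[f₁*f₂](ω) = \frac{476}{\left(\omega^{2} + 49\right) \left(\omega^{2} + 289\right)}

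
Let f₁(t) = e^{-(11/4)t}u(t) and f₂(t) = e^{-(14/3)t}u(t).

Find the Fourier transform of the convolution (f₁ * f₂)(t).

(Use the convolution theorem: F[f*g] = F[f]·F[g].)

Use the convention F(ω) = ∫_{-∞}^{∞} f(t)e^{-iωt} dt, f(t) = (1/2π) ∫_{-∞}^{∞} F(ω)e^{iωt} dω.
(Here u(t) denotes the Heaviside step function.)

F[f₁*f₂](ω) = \frac{12}{- 12 \omega^{2} + 89 i \omega + 154}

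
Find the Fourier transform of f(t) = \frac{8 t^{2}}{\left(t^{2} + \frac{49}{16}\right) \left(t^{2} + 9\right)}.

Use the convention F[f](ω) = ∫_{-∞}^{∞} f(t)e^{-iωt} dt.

F(ω) = \frac{384 \pi e^{- 3 \left|{\omega}\right|}}{95} - \frac{224 \pi e^{- \frac{7 \left|{\omega}\right|}{4}}}{95}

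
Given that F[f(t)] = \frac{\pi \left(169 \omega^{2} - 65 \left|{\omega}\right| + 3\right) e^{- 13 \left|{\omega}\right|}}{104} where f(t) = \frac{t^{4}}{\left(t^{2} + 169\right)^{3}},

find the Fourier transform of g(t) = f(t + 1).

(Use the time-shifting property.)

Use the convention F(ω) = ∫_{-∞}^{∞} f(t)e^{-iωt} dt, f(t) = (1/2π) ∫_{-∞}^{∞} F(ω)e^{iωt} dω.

F[g](ω) = \frac{\pi \left(169 \omega^{2} - 65 \left|{\omega}\right| + 3\right) e^{i \omega - 13 \left|{\omega}\right|}}{104}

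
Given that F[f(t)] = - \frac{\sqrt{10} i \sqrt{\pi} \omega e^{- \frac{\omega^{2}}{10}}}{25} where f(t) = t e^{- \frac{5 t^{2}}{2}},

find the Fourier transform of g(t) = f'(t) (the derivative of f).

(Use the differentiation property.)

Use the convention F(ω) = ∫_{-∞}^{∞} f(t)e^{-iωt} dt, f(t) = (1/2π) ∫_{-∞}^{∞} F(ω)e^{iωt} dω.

F[g](ω) = \frac{\sqrt{10} \sqrt{\pi} \omega^{2} e^{- \frac{\omega^{2}}{10}}}{25}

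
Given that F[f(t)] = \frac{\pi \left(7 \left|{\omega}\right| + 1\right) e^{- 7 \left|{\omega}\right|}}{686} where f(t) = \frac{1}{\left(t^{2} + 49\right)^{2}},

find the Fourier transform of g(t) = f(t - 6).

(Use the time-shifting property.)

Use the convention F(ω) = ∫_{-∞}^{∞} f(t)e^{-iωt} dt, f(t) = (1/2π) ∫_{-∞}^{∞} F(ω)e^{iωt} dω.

F[g](ω) = \frac{\pi \left(7 \left|{\omega}\right| + 1\right) e^{- 6 i \omega - 7 \left|{\omega}\right|}}{686}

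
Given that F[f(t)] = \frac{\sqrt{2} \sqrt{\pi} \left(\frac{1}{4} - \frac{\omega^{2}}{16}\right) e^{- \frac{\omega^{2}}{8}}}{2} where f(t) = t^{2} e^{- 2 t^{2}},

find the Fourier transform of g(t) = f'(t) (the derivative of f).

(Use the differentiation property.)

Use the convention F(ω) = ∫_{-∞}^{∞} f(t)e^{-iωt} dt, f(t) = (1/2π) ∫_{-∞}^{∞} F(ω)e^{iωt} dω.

F[g](ω) = \frac{\sqrt{2} i \sqrt{\pi} \omega \left(4 - \omega^{2}\right) e^{- \frac{\omega^{2}}{8}}}{32}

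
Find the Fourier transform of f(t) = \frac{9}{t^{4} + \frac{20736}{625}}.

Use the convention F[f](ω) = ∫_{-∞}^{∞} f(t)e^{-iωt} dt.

F(ω) = \frac{125 \pi e^{- \frac{6 \sqrt{2} \left|{\omega}\right|}{5}} \sin{\left(\frac{6 \sqrt{2} \left|{\omega}\right|}{5} + \frac{\pi}{4} \right)}}{192}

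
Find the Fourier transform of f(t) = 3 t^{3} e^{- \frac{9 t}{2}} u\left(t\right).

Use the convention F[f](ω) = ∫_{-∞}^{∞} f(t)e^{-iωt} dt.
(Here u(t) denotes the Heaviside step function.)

F(ω) = \frac{288}{\left(2 i \omega + 9\right)^{4}}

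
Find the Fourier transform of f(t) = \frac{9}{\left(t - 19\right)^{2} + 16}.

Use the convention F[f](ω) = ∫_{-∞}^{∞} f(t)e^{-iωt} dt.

F(ω) = \frac{9 \pi e^{- 19 i \omega - 4 \left|{\omega}\right|}}{4}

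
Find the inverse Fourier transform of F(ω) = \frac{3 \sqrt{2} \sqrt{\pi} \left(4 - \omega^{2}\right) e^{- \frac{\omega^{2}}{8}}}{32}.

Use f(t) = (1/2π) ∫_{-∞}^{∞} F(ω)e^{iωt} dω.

f(t) = 3 t^{2} e^{- 2 t^{2}}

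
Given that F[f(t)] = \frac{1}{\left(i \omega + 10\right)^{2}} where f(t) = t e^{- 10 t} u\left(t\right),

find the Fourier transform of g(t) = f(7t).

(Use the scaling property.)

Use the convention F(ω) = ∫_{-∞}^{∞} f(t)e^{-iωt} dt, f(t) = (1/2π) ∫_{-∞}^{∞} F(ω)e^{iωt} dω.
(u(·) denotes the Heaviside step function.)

F[g](ω) = \frac{7}{\left(i \omega + 70\right)^{2}}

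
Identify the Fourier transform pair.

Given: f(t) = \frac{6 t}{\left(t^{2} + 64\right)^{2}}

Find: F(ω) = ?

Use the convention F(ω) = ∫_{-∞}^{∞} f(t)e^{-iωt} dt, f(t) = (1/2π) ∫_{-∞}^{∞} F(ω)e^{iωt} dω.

F(ω) = - \frac{3 i \pi \omega e^{- 8 \left|{\omega}\right|}}{8}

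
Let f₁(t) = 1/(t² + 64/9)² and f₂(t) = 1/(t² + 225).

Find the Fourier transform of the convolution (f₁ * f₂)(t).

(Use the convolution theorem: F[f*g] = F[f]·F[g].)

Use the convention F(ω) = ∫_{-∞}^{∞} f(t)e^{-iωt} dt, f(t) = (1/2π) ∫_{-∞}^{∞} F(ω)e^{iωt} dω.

F[f₁*f₂](ω) = \frac{3 \pi^{2} \left(8 \left|{\omega}\right| + 3\right) e^{- \frac{53 \left|{\omega}\right|}{3}}}{5120}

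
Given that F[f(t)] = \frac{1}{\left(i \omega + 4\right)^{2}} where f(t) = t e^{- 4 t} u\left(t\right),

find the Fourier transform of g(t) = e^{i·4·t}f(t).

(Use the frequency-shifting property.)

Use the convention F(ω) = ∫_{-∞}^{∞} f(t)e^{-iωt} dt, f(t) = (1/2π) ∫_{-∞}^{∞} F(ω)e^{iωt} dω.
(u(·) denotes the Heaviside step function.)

F[g](ω) = \frac{1}{\left(i \left(\omega - 4\right) + 4\right)^{2}}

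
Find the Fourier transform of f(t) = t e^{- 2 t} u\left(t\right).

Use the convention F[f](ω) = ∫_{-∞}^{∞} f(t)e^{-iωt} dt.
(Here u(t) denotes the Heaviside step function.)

F(ω) = \frac{1}{\left(i \omega + 2\right)^{2}}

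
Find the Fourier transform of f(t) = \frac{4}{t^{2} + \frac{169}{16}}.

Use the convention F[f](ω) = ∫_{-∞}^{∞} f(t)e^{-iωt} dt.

F(ω) = \frac{16 \pi e^{- \frac{13 \left|{\omega}\right|}{4}}}{13}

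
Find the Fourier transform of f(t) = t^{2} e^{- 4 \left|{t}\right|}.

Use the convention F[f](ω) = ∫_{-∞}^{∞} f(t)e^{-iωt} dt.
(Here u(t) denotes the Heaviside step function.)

F(ω) = \frac{16 \left(16 - 3 \omega^{2}\right)}{\left(\omega^{2} + 16\right)^{3}}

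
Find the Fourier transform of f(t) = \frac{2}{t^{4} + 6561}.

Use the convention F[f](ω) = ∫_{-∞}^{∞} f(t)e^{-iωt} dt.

F(ω) = \frac{2 \pi e^{- \frac{9 \sqrt{2} \left|{\omega}\right|}{2}} \sin{\left(\frac{9 \sqrt{2} \left|{\omega}\right|}{2} + \frac{\pi}{4} \right)}}{729}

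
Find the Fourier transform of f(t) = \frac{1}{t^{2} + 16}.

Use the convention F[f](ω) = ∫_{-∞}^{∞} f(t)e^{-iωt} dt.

F(ω) = \frac{\pi e^{- 4 \left|{\omega}\right|}}{4}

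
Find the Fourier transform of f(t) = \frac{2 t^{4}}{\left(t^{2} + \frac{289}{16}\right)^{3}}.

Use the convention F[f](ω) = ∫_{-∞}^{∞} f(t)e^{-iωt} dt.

F(ω) = \frac{\pi \left(289 \omega^{2} - 340 \left|{\omega}\right| + 48\right) e^{- \frac{17 \left|{\omega}\right|}{4}}}{272}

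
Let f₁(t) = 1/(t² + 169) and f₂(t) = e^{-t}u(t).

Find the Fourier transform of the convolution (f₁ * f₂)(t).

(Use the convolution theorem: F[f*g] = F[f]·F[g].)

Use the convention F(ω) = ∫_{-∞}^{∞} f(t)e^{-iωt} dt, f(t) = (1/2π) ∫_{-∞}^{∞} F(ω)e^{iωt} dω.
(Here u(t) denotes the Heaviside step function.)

F[f₁*f₂](ω) = \frac{\pi e^{- 13 \left|{\omega}\right|}}{13 \left(i \omega + 1\right)}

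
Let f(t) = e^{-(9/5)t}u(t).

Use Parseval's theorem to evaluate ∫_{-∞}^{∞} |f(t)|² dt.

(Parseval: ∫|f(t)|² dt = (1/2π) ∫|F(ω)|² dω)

∫|f(t)|² dt = \frac{5}{18}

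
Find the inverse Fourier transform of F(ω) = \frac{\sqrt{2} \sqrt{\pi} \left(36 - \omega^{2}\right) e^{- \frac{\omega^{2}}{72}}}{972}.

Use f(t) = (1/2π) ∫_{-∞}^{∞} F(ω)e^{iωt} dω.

f(t) = 8 t^{2} e^{- 18 t^{2}}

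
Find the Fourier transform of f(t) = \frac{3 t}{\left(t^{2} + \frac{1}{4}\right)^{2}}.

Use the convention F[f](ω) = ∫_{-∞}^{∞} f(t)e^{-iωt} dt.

F(ω) = - 3 i \pi \omega e^{- \frac{\left|{\omega}\right|}{2}}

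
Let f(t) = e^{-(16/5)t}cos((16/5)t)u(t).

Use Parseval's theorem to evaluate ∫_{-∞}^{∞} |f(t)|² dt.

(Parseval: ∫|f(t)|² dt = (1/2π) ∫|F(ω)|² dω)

∫|f(t)|² dt = \frac{15}{128}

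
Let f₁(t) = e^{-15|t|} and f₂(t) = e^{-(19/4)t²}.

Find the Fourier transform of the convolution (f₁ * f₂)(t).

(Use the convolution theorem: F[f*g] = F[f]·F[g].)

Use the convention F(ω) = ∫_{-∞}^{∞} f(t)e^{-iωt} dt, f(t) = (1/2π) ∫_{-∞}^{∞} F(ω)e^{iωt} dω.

F[f₁*f₂](ω) = \frac{60 \sqrt{19} \sqrt{\pi} e^{- \frac{\omega^{2}}{19}}}{19 \left(\omega^{2} + 225\right)}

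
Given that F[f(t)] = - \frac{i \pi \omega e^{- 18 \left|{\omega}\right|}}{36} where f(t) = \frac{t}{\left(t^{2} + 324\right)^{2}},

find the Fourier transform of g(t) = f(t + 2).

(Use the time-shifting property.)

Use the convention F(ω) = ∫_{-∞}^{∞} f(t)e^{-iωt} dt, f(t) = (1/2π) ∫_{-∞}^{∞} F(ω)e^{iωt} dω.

F[g](ω) = - \frac{i \pi \omega e^{2 i \omega - 18 \left|{\omega}\right|}}{36}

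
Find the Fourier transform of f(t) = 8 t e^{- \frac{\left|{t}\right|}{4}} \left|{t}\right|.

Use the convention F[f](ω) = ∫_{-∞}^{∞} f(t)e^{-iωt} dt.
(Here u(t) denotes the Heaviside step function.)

F(ω) = \frac{8192 i \omega \left(16 \omega^{2} - 3\right)}{\left(16 \omega^{2} + 1\right)^{3}}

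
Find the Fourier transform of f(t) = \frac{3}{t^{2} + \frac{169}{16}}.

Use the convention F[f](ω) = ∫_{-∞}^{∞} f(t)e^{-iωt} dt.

F(ω) = \frac{12 \pi e^{- \frac{13 \left|{\omega}\right|}{4}}}{13}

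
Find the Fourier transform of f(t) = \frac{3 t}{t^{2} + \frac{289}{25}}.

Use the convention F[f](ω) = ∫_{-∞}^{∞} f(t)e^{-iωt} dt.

F(ω) = - 3 i \pi e^{- \frac{17 \left|{\omega}\right|}{5}} \operatorname{sign}{\left(\omega \right)}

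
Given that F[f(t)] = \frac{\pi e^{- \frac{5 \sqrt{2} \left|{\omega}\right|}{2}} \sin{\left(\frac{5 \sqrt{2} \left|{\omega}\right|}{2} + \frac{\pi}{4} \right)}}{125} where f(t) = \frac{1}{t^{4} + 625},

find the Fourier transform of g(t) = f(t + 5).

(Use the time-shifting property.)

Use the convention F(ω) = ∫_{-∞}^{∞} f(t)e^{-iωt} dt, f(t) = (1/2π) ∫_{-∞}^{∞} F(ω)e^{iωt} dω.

F[g](ω) = \frac{\pi e^{5 i \omega - \frac{5 \sqrt{2} \left|{\omega}\right|}{2}} \sin{\left(\frac{5 \sqrt{2} \left|{\omega}\right|}{2} + \frac{\pi}{4} \right)}}{125}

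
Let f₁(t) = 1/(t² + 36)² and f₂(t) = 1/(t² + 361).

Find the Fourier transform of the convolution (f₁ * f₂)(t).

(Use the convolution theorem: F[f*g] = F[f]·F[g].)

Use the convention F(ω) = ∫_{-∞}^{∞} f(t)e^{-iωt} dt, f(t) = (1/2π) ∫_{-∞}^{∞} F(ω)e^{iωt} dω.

F[f₁*f₂](ω) = \frac{\pi^{2} \left(6 \left|{\omega}\right| + 1\right) e^{- 25 \left|{\omega}\right|}}{8208}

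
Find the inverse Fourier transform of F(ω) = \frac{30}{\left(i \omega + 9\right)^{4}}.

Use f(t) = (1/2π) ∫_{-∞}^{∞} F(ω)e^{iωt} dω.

f(t) = 5 t^{3} e^{- 9 t} u\left(t\right)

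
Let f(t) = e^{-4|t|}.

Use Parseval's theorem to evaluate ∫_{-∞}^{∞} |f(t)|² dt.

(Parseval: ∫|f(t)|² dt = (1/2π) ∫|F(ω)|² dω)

∫|f(t)|² dt = \frac{1}{4}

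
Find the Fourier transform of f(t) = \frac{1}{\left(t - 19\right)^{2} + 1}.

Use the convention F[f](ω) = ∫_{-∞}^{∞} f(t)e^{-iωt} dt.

F(ω) = \pi e^{- 19 i \omega - \left|{\omega}\right|}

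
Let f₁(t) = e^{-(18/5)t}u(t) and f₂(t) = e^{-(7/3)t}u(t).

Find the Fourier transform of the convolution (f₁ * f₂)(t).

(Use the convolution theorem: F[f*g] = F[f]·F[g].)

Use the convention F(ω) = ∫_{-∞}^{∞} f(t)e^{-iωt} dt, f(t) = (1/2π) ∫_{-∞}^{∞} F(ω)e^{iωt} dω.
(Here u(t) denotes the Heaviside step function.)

F[f₁*f₂](ω) = \frac{15}{- 15 \omega^{2} + 89 i \omega + 126}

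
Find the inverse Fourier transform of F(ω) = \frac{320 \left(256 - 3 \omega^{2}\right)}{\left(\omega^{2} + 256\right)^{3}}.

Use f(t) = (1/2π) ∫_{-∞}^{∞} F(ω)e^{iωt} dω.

f(t) = 5 t^{2} e^{- 16 \left|{t}\right|}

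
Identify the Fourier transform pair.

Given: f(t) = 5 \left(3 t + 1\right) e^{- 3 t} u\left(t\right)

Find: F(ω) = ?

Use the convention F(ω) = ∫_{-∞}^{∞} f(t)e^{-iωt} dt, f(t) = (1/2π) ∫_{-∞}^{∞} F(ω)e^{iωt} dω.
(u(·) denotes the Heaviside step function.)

F(ω) = \frac{5 \left(- i \omega - 6\right)}{\omega^{2} - 6 i \omega - 9}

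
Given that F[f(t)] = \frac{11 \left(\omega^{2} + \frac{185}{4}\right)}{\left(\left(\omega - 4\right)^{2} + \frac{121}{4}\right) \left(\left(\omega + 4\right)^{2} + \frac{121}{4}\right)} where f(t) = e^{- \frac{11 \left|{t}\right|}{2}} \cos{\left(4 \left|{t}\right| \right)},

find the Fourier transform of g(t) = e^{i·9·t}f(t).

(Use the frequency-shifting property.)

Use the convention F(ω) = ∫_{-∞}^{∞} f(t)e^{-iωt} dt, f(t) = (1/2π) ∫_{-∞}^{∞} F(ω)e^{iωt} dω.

F[g](ω) = \frac{44 \left(4 \left(\omega - 9\right)^{2} + 185\right)}{\left(4 \left(\omega - 13\right)^{2} + 121\right) \left(4 \left(\omega - 5\right)^{2} + 121\right)}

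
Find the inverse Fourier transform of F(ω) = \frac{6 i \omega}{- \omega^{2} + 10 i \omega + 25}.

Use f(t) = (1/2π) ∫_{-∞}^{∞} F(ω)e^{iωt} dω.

f(t) = 6 \left(1 - 5 t\right) e^{- 5 t} u\left(t\right)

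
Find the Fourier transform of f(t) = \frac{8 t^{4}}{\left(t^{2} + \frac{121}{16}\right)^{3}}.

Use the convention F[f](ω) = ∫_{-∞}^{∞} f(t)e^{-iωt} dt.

F(ω) = \frac{\pi \left(121 \omega^{2} - 220 \left|{\omega}\right| + 48\right) e^{- \frac{11 \left|{\omega}\right|}{4}}}{44}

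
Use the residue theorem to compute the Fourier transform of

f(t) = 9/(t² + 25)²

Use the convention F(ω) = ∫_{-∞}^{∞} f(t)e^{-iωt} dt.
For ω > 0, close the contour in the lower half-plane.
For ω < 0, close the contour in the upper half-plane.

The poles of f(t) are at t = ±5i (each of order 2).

Let g(z) = f(z)e^{-iωz}; for large |z| the factor e^{-iωz} decays in the lower half-plane when ω > 0 and in the upper half-plane when ω < 0.

Case ω > 0 (lower half-plane, clockwise contour ⇒ F(ω) = -2πi·ΣRes):
  Res_{z = - 5 i} g(z) = \frac{9 i \left(5 \omega + 1\right) e^{- 5 \omega}}{500} (pole of order 2)
  F(ω) = -2πi·ΣRes = \frac{9 \pi \left(5 \omega + 1\right) e^{- 5 \omega}}{250}

Case ω < 0 (upper half-plane, counterclockwise contour ⇒ F(ω) = +2πi·ΣRes):
  Res_{z = 5 i} g(z) = \frac{9 i \left(5 \omega - 1\right) e^{5 \omega}}{500} (pole of order 2)
  F(ω) = 2πi·ΣRes = \frac{9 \pi \left(1 - 5 \omega\right) e^{5 \omega}}{250}

Both cases combine into a single formula in |ω|:

F(ω) = \frac{9 \pi \left(5 \left|{\omega}\right| + 1\right) e^{- 5 \left|{\omega}\right|}}{250}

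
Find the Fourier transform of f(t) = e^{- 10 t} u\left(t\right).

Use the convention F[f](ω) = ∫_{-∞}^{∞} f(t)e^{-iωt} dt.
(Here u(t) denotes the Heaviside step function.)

F(ω) = \frac{1}{i \omega + 10}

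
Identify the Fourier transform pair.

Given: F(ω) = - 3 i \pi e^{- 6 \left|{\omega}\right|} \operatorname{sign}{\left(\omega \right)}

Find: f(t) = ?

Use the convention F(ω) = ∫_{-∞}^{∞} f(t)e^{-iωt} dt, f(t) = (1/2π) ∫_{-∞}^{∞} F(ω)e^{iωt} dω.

f(t) = \frac{3 t}{t^{2} + 36}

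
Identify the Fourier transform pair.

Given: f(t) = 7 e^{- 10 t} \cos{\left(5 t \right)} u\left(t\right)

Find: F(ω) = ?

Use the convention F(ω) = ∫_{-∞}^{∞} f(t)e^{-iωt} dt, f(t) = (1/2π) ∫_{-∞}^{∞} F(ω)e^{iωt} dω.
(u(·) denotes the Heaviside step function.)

F(ω) = \frac{7 \left(i \omega + 10\right)}{\left(i \omega + 10\right)^{2} + 25}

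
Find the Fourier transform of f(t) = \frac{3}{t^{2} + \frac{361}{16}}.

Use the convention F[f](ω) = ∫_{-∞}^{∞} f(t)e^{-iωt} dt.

F(ω) = \frac{12 \pi e^{- \frac{19 \left|{\omega}\right|}{4}}}{19}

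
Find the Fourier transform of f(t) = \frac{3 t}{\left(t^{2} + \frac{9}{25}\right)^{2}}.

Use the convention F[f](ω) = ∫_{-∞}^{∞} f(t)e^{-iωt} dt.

F(ω) = - \frac{5 i \pi \omega e^{- \frac{3 \left|{\omega}\right|}{5}}}{2}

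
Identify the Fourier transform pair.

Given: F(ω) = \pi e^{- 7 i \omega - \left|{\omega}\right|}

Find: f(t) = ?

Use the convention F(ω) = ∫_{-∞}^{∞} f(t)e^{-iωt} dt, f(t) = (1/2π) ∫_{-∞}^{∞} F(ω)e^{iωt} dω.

f(t) = \frac{1}{\left(t - 7\right)^{2} + 1}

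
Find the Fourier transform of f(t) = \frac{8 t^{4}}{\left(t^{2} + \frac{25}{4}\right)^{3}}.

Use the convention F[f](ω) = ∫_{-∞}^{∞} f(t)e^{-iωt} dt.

F(ω) = \frac{\pi \left(25 \omega^{2} - 50 \left|{\omega}\right| + 12\right) e^{- \frac{5 \left|{\omega}\right|}{2}}}{10}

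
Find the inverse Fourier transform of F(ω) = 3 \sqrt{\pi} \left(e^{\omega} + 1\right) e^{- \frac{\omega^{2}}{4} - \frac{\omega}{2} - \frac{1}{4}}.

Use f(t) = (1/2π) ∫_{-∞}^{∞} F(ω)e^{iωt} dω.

f(t) = 6 e^{- t^{2}} \cos{\left(t \right)}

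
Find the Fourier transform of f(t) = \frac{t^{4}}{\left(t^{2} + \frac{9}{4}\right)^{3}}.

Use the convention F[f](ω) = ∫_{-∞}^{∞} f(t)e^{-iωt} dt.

F(ω) = \frac{\pi \left(3 \omega^{2} - 10 \left|{\omega}\right| + 4\right) e^{- \frac{3 \left|{\omega}\right|}{2}}}{16}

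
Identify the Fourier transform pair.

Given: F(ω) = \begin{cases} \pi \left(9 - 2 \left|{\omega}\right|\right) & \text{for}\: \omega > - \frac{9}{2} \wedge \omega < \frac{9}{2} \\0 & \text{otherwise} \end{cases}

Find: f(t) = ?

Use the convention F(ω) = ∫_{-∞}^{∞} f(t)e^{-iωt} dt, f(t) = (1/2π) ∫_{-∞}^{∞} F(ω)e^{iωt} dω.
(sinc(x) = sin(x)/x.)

f(t) = \frac{81 \operatorname{sinc}^{2}{\left(\frac{9 t}{4} \right)}}{4}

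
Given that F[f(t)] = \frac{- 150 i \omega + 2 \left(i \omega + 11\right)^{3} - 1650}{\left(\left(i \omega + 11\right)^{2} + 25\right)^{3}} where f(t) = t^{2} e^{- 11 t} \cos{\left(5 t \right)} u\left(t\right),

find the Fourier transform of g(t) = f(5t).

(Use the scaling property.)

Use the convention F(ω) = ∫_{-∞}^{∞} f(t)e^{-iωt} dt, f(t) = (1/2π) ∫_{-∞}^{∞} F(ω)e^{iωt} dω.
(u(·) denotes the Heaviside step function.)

F[g](ω) = \frac{50 \left(- 1875 i \omega + \left(i \omega + 55\right)^{3} - 103125\right)}{\left(\left(i \omega + 55\right)^{2} + 625\right)^{3}}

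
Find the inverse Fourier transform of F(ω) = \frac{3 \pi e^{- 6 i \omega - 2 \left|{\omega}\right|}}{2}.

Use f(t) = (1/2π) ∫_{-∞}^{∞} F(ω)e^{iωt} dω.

f(t) = \frac{3}{\left(t - 6\right)^{2} + 4}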